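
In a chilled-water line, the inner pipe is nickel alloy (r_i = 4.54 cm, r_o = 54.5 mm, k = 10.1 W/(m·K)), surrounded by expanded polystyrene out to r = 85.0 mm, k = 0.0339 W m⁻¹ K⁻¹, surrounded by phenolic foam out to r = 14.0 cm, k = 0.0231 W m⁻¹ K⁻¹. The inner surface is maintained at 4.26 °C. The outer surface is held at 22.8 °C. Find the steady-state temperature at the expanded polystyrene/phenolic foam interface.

T = 11.3 °C

Series thermal resistances, inner to outer:
  R'_nickel alloy = ln(0.0545/0.0454)/(2πk) = 0.1827/(2π·10.1) = 0.002879 m·K/W
  R'_expanded polystyrene = ln(0.0850/0.0545)/(2πk) = 0.4445/(2π·0.0339) = 2.087 m·K/W
  R'_phenolic foam = ln(0.140/0.0850)/(2πk) = 0.4990/(2π·0.0231) = 3.438 m·K/W
ΣR = 0.002879 + 2.087 + 3.438 = 5.528 m·K/W
Q' = ΔT/ΣR = (4.26 °C − 22.8 °C)/5.528 = -3.354 W/m
From the inner boundary to the expanded polystyrene/phenolic foam interface, ΣR_partial = 2.090 m·K/W.
T_interface = T_in − Q'·ΣR_partial = 4.26 °C − (-3.354)(2.090) = 11.3 °C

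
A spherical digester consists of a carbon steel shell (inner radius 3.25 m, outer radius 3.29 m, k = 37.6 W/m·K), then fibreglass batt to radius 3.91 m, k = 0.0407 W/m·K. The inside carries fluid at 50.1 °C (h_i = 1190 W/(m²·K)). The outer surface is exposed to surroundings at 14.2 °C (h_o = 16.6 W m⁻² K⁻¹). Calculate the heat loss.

Resistance network (inner→outer):
  R_conv,in = 1/(4πr²h) = 1/(4π·3.25²·1190) = 6.331×10^-6 K/W
  R_carbon steel = (1/3.25 − 1/3.29)/(4πk) = 0.003741/(4π·37.6) = 7.917×10^-6 K/W
  R_fibreglass batt = (1/3.29 − 1/3.91)/(4πk) = 0.04820/(4π·0.0407) = 0.09424 K/W
  R_conv,out = 1/(4πr²h) = 1/(4π·3.91²·16.6) = 3.136×10^-4 K/W
ΣR = 6.331×10^-6 + 7.917×10^-6 + 0.09424 + 3.136×10^-4 = 0.09457 K/W
Q = ΔT/ΣR = (50.1 °C − 14.2 °C)/0.09457 = 380 W

Q = 380 W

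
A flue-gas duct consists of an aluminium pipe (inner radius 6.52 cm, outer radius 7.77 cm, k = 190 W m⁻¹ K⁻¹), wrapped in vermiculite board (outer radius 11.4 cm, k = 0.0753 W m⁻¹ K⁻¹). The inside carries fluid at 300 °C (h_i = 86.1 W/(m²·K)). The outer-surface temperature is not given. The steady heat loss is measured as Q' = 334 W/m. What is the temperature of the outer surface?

Series resistances:
  R'_conv,in = 1/(2πr h) = 1/(2π·0.0652·86.1) = 0.02835 m·K/W
  R'_aluminium = ln(0.0777/0.0652)/(2πk) = 0.1754/(2π·190) = 1.469×10^-4 m·K/W
  R'_vermiculite board = ln(0.114/0.0777)/(2πk) = 0.3833/(2π·0.0753) = 0.8102 m·K/W
ΣR = 0.8387 m·K/W
ΔT = Q'·ΣR = 334 × 0.8387 = 280.1 K
Heat flows outward, so T_out = T_in − ΔT = 300 − 280.1 = 19.9 °C

T_out = 19.9 °C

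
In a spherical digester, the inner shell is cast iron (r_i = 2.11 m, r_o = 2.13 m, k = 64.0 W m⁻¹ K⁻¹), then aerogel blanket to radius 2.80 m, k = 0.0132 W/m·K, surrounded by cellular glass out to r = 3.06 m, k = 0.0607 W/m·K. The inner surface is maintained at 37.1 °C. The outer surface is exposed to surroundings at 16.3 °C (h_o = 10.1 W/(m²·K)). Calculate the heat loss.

Q = 29.0 W

Resistance network (inner→outer):
  R_cast iron = (1/2.11 − 1/2.13)/(4πk) = 0.004450/(4π·64.0) = 5.533×10^-6 K/W
  R_aerogel blanket = (1/2.13 − 1/2.80)/(4πk) = 0.1123/(4π·0.0132) = 0.6773 K/W
  R_cellular glass = (1/2.80 − 1/3.06)/(4πk) = 0.03035/(4π·0.0607) = 0.03978 K/W
  R_conv,out = 1/(4πr²h) = 1/(4π·3.06²·10.1) = 8.414×10^-4 K/W
ΣR = 5.533×10^-6 + 0.6773 + 0.03978 + 8.414×10^-4 = 0.7179 K/W
Q = ΔT/ΣR = (37.1 °C − 16.3 °C)/0.7179 = 29.0 W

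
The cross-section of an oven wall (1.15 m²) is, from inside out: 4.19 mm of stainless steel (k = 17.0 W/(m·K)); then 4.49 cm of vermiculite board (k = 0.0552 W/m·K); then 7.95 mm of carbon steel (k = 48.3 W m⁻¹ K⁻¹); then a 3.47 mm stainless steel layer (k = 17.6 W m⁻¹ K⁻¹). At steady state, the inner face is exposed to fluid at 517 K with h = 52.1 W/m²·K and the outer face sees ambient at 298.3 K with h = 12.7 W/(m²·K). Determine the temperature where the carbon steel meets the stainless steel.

T = 317.2 K

Treat each layer as a resistance in series:
  R_conv,in = 1/(hA) = 1/(52.1·1.15) = 0.01669 K/W
  R_stainless steel = L/(kA) = 0.00419/(17.0·1.15) = 2.143×10^-4 K/W
  R_vermiculite board = L/(kA) = 0.0449/(0.0552·1.15) = 0.7073 K/W
  R_carbon steel = L/(kA) = 0.00795/(48.3·1.15) = 1.431×10^-4 K/W
  R_stainless steel = L/(kA) = 0.00347/(17.6·1.15) = 1.714×10^-4 K/W
  R_conv,out = 1/(hA) = 1/(12.7·1.15) = 0.06847 K/W
ΣR = 0.01669 + 2.143×10^-4 + 0.7073 + 1.431×10^-4 + 1.714×10^-4 + 0.06847 = 0.7930 K/W
Q = ΔT/ΣR = (517 K − 298.3 K)/0.7930 = 275.8 W
From the inner boundary to the carbon steel/stainless steel interface, ΣR_partial = 0.7243 K/W.
T_interface = T_in − Q·ΣR_partial = 517 K − (275.8)(0.7243) = 317.2 K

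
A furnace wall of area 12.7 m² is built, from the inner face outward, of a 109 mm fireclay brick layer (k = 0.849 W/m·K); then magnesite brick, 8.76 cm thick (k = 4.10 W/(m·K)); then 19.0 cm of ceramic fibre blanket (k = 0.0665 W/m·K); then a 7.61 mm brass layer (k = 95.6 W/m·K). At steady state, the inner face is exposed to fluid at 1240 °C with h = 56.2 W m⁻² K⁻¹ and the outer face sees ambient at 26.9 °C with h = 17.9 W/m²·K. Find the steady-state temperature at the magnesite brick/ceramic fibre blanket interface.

Treat each layer as a resistance in series:
  R_conv,in = 1/(hA) = 1/(56.2·12.7) = 0.001401 K/W
  R_fireclay brick = L/(kA) = 0.109/(0.849·12.7) = 0.01011 K/W
  R_magnesite brick = L/(kA) = 0.0876/(4.10·12.7) = 0.001682 K/W
  R_ceramic fibre blanket = L/(kA) = 0.190/(0.0665·12.7) = 0.2250 K/W
  R_brass = L/(kA) = 0.00761/(95.6·12.7) = 6.268×10^-6 K/W
  R_conv,out = 1/(hA) = 1/(17.9·12.7) = 0.004399 K/W
ΣR = 0.001401 + 0.01011 + 0.001682 + 0.2250 + 6.268×10^-6 + 0.004399 = 0.2426 K/W
Q = ΔT/ΣR = (1240 °C − 26.9 °C)/0.2426 = 5000 W
From the inner boundary to the magnesite brick/ceramic fibre blanket interface, ΣR_partial = 0.01319 K/W.
T_interface = T_in − Q·ΣR_partial = 1240 °C − (5000)(0.01319) = 1174 °C

T = 1174 °C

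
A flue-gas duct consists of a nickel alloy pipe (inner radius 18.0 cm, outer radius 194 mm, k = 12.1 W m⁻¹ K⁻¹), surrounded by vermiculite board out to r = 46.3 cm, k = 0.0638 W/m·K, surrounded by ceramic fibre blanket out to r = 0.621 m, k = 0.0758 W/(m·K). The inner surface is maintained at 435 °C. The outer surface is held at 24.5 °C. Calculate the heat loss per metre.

Q' = 147 W/m

Treat each layer as a resistance in series:
  R'_nickel alloy = ln(0.194/0.180)/(2πk) = 0.07490/(2π·12.1) = 9.852×10^-4 m·K/W
  R'_vermiculite board = ln(0.463/0.194)/(2πk) = 0.8699/(2π·0.0638) = 2.170 m·K/W
  R'_ceramic fibre blanket = ln(0.621/0.463)/(2πk) = 0.2936/(2π·0.0758) = 0.6165 m·K/W
ΣR = 9.852×10^-4 + 2.170 + 0.6165 = 2.787 m·K/W
Q' = ΔT/ΣR = (435 °C − 24.5 °C)/2.787 = 147 W/m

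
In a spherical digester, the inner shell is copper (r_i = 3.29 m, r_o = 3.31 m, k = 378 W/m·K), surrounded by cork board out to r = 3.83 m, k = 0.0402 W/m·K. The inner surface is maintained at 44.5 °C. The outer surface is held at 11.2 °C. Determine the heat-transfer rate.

Treat each layer as a resistance in series:
  R_copper = (1/3.29 − 1/3.31)/(4πk) = 0.001837/(4π·378) = 3.866×10^-7 K/W
  R_cork board = (1/3.31 − 1/3.83)/(4πk) = 0.04102/(4π·0.0402) = 0.08120 K/W
ΣR = 3.866×10^-7 + 0.08120 = 0.08120 K/W
Q = ΔT/ΣR = (44.5 °C − 11.2 °C)/0.08120 = 410 W

Q = 410 W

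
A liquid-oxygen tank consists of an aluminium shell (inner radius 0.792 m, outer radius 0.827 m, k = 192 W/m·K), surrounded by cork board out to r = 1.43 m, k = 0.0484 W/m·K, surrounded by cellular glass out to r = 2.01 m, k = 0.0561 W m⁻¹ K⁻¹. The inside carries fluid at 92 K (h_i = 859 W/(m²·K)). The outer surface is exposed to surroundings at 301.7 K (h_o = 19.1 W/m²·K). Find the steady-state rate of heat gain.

Q = 186 W

Resistance network (inner→outer):
  R_conv,in = 1/(4πr²h) = 1/(4π·0.792²·859) = 1.477×10^-4 K/W
  R_aluminium = (1/0.792 − 1/0.827)/(4πk) = 0.05344/(4π·192) = 2.215×10^-5 K/W
  R_cork board = (1/0.827 − 1/1.43)/(4πk) = 0.5099/(4π·0.0484) = 0.8383 K/W
  R_cellular glass = (1/1.43 − 1/2.01)/(4πk) = 0.2018/(4π·0.0561) = 0.2862 K/W
  R_conv,out = 1/(4πr²h) = 1/(4π·2.01²·19.1) = 0.001031 K/W
ΣR = 1.477×10^-4 + 2.215×10^-5 + 0.8383 + 0.2862 + 0.001031 = 1.126 K/W
Q = ΔT/ΣR = (92 K − 301.7 K)/1.126 = -186 W
(Negative Q ⇒ heat flows inward; heat gain = 186 W.)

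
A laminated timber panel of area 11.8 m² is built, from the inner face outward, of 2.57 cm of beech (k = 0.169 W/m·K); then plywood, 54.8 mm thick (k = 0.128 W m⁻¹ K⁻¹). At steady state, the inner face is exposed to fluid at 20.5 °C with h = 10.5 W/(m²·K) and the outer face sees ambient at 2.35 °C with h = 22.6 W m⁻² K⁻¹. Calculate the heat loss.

Treat each layer as a resistance in series:
  R_conv,in = 1/(hA) = 1/(10.5·11.8) = 0.008071 K/W
  R_beech = L/(kA) = 0.0257/(0.169·11.8) = 0.01289 K/W
  R_plywood = L/(kA) = 0.0548/(0.128·11.8) = 0.03628 K/W
  R_conv,out = 1/(hA) = 1/(22.6·11.8) = 0.003750 K/W
ΣR = 0.008071 + 0.01289 + 0.03628 + 0.003750 = 0.06099 K/W
Q = ΔT/ΣR = (20.5 °C − 2.35 °C)/0.06099 = 298 W

Q = 298 W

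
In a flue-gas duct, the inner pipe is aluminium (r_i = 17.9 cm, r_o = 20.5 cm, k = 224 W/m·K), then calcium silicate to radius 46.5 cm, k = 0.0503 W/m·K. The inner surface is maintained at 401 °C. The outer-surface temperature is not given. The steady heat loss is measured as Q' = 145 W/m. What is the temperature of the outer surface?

Sum the resistances:
  R'_aluminium = ln(0.205/0.179)/(2πk) = 0.1356/(2π·224) = 9.636×10^-5 m·K/W
  R'_calcium silicate = ln(0.465/0.205)/(2πk) = 0.8190/(2π·0.0503) = 2.591 m·K/W
ΣR = 2.592 m·K/W
ΔT = Q'·ΣR = 145 × 2.592 = 375.8 K
Heat flows outward, so T_out = T_in − ΔT = 401 − 375.8 = 25.2 °C

T_out = 25.2 °C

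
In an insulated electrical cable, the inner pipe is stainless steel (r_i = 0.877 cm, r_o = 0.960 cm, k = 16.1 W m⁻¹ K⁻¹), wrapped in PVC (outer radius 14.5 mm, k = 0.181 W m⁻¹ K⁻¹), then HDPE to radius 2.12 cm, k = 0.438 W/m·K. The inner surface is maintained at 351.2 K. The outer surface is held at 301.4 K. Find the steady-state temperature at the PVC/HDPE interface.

T = 315.1 K

Resistance network (inner→outer):
  R'_stainless steel = ln(0.00960/0.00877)/(2πk) = 0.09043/(2π·16.1) = 8.939×10^-4 m·K/W
  R'_PVC = ln(0.0145/0.00960)/(2πk) = 0.4124/(2π·0.181) = 0.3626 m·K/W
  R'_HDPE = ln(0.0212/0.0145)/(2πk) = 0.3799/(2π·0.438) = 0.1380 m·K/W
ΣR = 8.939×10^-4 + 0.3626 + 0.1380 = 0.5015 m·K/W
Q' = ΔT/ΣR = (351.2 K − 301.4 K)/0.5015 = 99.30 W/m
From the inner boundary to the PVC/HDPE interface, ΣR_partial = 0.3635 m·K/W.
T_interface = T_in − Q'·ΣR_partial = 351.2 K − (99.30)(0.3635) = 315.1 K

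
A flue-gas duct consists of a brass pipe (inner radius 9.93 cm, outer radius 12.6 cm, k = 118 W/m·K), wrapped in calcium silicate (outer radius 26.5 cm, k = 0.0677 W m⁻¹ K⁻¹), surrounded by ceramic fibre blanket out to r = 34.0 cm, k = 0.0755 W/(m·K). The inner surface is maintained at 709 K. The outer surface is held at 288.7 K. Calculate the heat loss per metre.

Q' = 185 W/m

Treat each layer as a resistance in series:
  R'_brass = ln(0.126/0.0993)/(2πk) = 0.2381/(2π·118) = 3.212×10^-4 m·K/W
  R'_calcium silicate = ln(0.265/0.126)/(2πk) = 0.7434/(2π·0.0677) = 1.748 m·K/W
  R'_ceramic fibre blanket = ln(0.340/0.265)/(2πk) = 0.2492/(2π·0.0755) = 0.5254 m·K/W
ΣR = 3.212×10^-4 + 1.748 + 0.5254 = 2.274 m·K/W
Q' = ΔT/ΣR = (709 K − 288.7 K)/2.274 = 185 W/m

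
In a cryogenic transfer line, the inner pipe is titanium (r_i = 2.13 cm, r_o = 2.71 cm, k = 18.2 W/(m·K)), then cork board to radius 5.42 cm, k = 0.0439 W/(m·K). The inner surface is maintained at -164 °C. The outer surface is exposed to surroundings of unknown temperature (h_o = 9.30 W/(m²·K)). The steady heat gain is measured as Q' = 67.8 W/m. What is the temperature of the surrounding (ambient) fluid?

T_out = 27.9 °C

Sum the resistances:
  R'_titanium = ln(0.0271/0.0213)/(2πk) = 0.2408/(2π·18.2) = 0.002106 m·K/W
  R'_cork board = ln(0.0542/0.0271)/(2πk) = 0.6931/(2π·0.0439) = 2.513 m·K/W
  R'_conv,out = 1/(2πr h) = 1/(2π·0.0542·9.30) = 0.3157 m·K/W
ΣR = 2.831 m·K/W
ΔT = Q'·ΣR = 67.8 × 2.831 = 191.9 K
Heat flows inward, so T_out = T_in + ΔT = -164 + 191.9 = 27.9 °C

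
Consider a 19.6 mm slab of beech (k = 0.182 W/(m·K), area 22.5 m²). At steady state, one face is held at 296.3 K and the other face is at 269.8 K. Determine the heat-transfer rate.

Q = kA·ΔT/L = 0.182 × 22.5 × |296.3 K − 269.8 K| / 0.0196 = 5540 W

Q = 5.54 kW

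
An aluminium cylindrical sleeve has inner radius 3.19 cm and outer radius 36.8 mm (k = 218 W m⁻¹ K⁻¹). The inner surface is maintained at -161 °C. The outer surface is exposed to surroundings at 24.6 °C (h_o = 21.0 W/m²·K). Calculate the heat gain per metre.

Series thermal resistances, inner to outer:
  R'_aluminium = ln(0.0368/0.0319)/(2πk) = 0.1429/(2π·218) = 1.043×10^-4 m·K/W
  R'_conv,out = 1/(2πr h) = 1/(2π·0.0368·21.0) = 0.2059 m·K/W
ΣR = 1.043×10^-4 + 0.2059 = 0.2060 m·K/W
Q' = ΔT/ΣR = (-161 °C − 24.6 °C)/0.2060 = -901 W/m
(Negative Q' ⇒ heat flows inward; heat gain = 901 W/m.)

Q' = 901 W/m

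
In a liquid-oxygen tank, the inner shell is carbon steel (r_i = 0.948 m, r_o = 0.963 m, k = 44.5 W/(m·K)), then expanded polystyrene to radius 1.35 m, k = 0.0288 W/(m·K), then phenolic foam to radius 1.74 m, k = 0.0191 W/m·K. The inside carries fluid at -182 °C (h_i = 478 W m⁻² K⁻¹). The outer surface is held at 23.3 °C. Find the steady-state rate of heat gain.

Treat each layer as a resistance in series:
  R_conv,in = 1/(4πr²h) = 1/(4π·0.948²·478) = 1.852×10^-4 K/W
  R_carbon steel = (1/0.948 − 1/0.963)/(4πk) = 0.01643/(4π·44.5) = 2.938×10^-5 K/W
  R_expanded polystyrene = (1/0.963 − 1/1.35)/(4πk) = 0.2977/(4π·0.0288) = 0.8225 K/W
  R_phenolic foam = (1/1.35 − 1/1.74)/(4πk) = 0.1660/(4π·0.0191) = 0.6917 K/W
ΣR = 1.852×10^-4 + 2.938×10^-5 + 0.8225 + 0.6917 = 1.514 K/W
Q = ΔT/ΣR = (-182 °C − 23.3 °C)/1.514 = -136 W
(Negative Q ⇒ heat flows inward; heat gain = 136 W.)

Q = 136 W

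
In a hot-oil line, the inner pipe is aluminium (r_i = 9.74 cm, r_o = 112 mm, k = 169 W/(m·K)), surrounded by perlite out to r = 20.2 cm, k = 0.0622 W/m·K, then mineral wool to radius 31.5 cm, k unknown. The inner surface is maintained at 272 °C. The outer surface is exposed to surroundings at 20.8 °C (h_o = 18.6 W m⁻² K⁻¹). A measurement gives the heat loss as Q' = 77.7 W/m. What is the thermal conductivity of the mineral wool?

ΣR = ΔT/Q' = |272 − 20.8|/77.7 = 3.233 m·K/W
Known resistances:
  R'_aluminium = ln(0.112/0.0974)/(2πk) = 0.1397/(2π·169) = 1.315×10^-4 m·K/W
  R'_perlite = ln(0.202/0.112)/(2πk) = 0.5898/(2π·0.0622) = 1.509 m·K/W
  R'_conv,out = 1/(2πr h) = 1/(2π·0.315·18.6) = 0.02716 m·K/W
R_mineral wool = ΣR − ΣR_known = 3.233 − 1.536 = 1.697 m·K/W
ln(r₂/r₁)/(2πk) = 1.697 ⇒ k = 0.4443/(2π·1.697) = 0.0417 W/m·K

k = 0.0417 W/m·K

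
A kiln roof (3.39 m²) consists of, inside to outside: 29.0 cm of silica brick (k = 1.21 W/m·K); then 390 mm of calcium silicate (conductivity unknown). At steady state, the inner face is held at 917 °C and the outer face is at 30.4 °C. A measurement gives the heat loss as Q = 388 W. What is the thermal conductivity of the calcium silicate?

k = 0.0520 W/m·K

ΣR = ΔT/Q = |917 − 30.4|/388 = 2.285 K/W
Known resistances:
  R_silica brick = L/(kA) = 0.290/(1.21·3.39) = 0.07070 K/W
R_calcium silicate = ΣR − ΣR_known = 2.285 − 0.07070 = 2.214 K/W
L/(kA) = 2.214 ⇒ k = 0.390/(2.214·3.39) = 0.0520 W/m·K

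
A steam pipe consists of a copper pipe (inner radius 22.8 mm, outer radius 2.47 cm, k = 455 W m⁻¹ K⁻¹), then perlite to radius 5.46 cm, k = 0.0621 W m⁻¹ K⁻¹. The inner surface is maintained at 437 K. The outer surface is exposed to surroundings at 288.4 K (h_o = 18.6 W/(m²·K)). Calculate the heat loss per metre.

Q' = 67.9 W/m

Resistance network (inner→outer):
  R'_copper = ln(0.0247/0.0228)/(2πk) = 0.08004/(2π·455) = 2.800×10^-5 m·K/W
  R'_perlite = ln(0.0546/0.0247)/(2πk) = 0.7932/(2π·0.0621) = 2.033 m·K/W
  R'_conv,out = 1/(2πr h) = 1/(2π·0.0546·18.6) = 0.1567 m·K/W
ΣR = 2.800×10^-5 + 2.033 + 0.1567 = 2.190 m·K/W
Q' = ΔT/ΣR = (437 K − 288.4 K)/2.190 = 67.9 W/m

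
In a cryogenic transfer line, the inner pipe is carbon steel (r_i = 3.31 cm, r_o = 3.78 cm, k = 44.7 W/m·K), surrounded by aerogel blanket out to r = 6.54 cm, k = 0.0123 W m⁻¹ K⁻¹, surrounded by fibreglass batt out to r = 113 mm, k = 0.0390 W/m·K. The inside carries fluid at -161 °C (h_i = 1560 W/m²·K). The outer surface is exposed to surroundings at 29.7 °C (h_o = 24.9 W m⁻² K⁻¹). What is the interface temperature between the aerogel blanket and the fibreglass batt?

Treat each layer as a resistance in series:
  R'_conv,in = 1/(2πr h) = 1/(2π·0.0331·1560) = 0.003082 m·K/W
  R'_carbon steel = ln(0.0378/0.0331)/(2πk) = 0.1328/(2π·44.7) = 4.728×10^-4 m·K/W
  R'_aerogel blanket = ln(0.0654/0.0378)/(2πk) = 0.5482/(2π·0.0123) = 7.094 m·K/W
  R'_fibreglass batt = ln(0.113/0.0654)/(2πk) = 0.5469/(2π·0.0390) = 2.232 m·K/W
  R'_conv,out = 1/(2πr h) = 1/(2π·0.113·24.9) = 0.05656 m·K/W
ΣR = 0.003082 + 4.728×10^-4 + 7.094 + 2.232 + 0.05656 = 9.386 m·K/W
Q' = ΔT/ΣR = (-161 °C − 29.7 °C)/9.386 = -20.32 W/m
From the inner boundary to the aerogel blanket/fibreglass batt interface, ΣR_partial = 7.098 m·K/W.
T_interface = T_in − Q'·ΣR_partial = -161 °C − (-20.32)(7.098) = -16.8 °C

T = -16.8 °C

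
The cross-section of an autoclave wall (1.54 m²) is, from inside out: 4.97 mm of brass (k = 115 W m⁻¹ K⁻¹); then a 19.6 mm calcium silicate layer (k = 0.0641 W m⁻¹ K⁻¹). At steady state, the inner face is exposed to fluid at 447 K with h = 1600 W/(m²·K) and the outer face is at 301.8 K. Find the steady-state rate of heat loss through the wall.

Resistance network (inner→outer):
  R_conv,in = 1/(hA) = 1/(1600·1.54) = 4.058×10^-4 K/W
  R_brass = L/(kA) = 0.00497/(115·1.54) = 2.806×10^-5 K/W
  R_calcium silicate = L/(kA) = 0.0196/(0.0641·1.54) = 0.1986 K/W
ΣR = 4.058×10^-4 + 2.806×10^-5 + 0.1986 = 0.1990 K/W
Q = ΔT/ΣR = (447 K − 301.8 K)/0.1990 = 730 W

Q = 730 W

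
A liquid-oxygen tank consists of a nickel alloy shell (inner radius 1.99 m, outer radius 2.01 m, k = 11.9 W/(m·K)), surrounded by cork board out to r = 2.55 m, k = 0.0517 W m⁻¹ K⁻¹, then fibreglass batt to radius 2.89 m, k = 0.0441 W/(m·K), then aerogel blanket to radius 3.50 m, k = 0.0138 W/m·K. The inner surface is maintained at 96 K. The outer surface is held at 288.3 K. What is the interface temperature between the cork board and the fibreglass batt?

T = 149 K

Series thermal resistances, inner to outer:
  R_nickel alloy = (1/1.99 − 1/2.01)/(4πk) = 0.005000/(4π·11.9) = 3.344×10^-5 K/W
  R_cork board = (1/2.01 − 1/2.55)/(4πk) = 0.1054/(4π·0.0517) = 0.1622 K/W
  R_fibreglass batt = (1/2.55 − 1/2.89)/(4πk) = 0.04614/(4π·0.0441) = 0.08325 K/W
  R_aerogel blanket = (1/2.89 − 1/3.50)/(4πk) = 0.06031/(4π·0.0138) = 0.3478 K/W
ΣR = 3.344×10^-5 + 0.1622 + 0.08325 + 0.3478 = 0.5933 K/W
Q = ΔT/ΣR = (96 K − 288.3 K)/0.5933 = -324.1 W
From the inner boundary to the cork board/fibreglass batt interface, ΣR_partial = 0.1622 K/W.
T_interface = T_in − Q·ΣR_partial = 96 K − (-324.1)(0.1622) = 149 K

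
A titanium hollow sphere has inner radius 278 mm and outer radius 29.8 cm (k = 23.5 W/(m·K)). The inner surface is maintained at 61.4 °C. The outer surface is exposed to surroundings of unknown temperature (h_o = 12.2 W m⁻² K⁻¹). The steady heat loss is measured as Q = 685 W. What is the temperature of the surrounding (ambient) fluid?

Series resistances:
  R_titanium = (1/0.278 − 1/0.298)/(4πk) = 0.2414/(4π·23.5) = 8.175×10^-4 K/W
  R_conv,out = 1/(4πr²h) = 1/(4π·0.298²·12.2) = 0.07345 K/W
ΣR = 0.07427 K/W
ΔT = Q·ΣR = 685 × 0.07427 = 50.87 K
Heat flows outward, so T_out = T_in − ΔT = 61.4 − 50.87 = 10.5 °C

T_out = 10.5 °C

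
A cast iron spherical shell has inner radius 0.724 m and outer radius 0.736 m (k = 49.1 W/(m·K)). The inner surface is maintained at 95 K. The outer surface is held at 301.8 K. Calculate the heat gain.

Q = 5670 kW

Q = 4πk·ΔT/(1/r₁ − 1/r₂) = 4π × 49.1 × 206.8 / (1/0.724 − 1/0.736) = 5.67×10^6 W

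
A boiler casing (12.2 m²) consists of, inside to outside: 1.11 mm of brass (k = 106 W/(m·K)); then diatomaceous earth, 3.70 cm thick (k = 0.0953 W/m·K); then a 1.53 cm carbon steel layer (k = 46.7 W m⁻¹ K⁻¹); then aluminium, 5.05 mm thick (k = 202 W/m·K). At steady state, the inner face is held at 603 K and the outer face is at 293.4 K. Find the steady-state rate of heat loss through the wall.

Resistance network (inner→outer):
  R_brass = L/(kA) = 0.00111/(106·12.2) = 8.583×10^-7 K/W
  R_diatomaceous earth = L/(kA) = 0.0370/(0.0953·12.2) = 0.03182 K/W
  R_carbon steel = L/(kA) = 0.0153/(46.7·12.2) = 2.685×10^-5 K/W
  R_aluminium = L/(kA) = 0.00505/(202·12.2) = 2.049×10^-6 K/W
ΣR = 8.583×10^-7 + 0.03182 + 2.685×10^-5 + 2.049×10^-6 = 0.03185 K/W
Q = ΔT/ΣR = (603 K − 293.4 K)/0.03185 = 9720 W

Q = 9.72 kW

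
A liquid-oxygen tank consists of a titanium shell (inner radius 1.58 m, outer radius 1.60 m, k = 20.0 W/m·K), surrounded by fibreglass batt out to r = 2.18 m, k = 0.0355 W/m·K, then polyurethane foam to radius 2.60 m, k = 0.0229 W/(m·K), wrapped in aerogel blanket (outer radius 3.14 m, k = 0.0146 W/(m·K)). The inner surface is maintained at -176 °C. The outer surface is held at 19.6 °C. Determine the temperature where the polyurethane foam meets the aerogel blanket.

T = -51.6 °C

Treat each layer as a resistance in series:
  R_titanium = (1/1.58 − 1/1.60)/(4πk) = 0.007911/(4π·20.0) = 3.148×10^-5 K/W
  R_fibreglass batt = (1/1.60 − 1/2.18)/(4πk) = 0.1663/(4π·0.0355) = 0.3727 K/W
  R_polyurethane foam = (1/2.18 − 1/2.60)/(4πk) = 0.07410/(4π·0.0229) = 0.2575 K/W
  R_aerogel blanket = (1/2.60 − 1/3.14)/(4πk) = 0.06614/(4π·0.0146) = 0.3605 K/W
ΣR = 3.148×10^-5 + 0.3727 + 0.2575 + 0.3605 = 0.9907 K/W
Q = ΔT/ΣR = (-176 °C − 19.6 °C)/0.9907 = -197.4 W
From the inner boundary to the polyurethane foam/aerogel blanket interface, ΣR_partial = 0.6302 K/W.
T_interface = T_in − Q·ΣR_partial = -176 °C − (-197.4)(0.6302) = -51.6 °C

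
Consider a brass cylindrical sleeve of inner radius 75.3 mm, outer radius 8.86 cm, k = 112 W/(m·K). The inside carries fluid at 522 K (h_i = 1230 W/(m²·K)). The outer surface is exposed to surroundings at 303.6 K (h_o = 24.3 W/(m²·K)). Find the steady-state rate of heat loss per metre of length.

Q' = 2.88 kW/m

Resistance network (inner→outer):
  R'_conv,in = 1/(2πr h) = 1/(2π·0.0753·1230) = 0.001718 m·K/W
  R'_brass = ln(0.0886/0.0753)/(2πk) = 0.1627/(2π·112) = 2.311×10^-4 m·K/W
  R'_conv,out = 1/(2πr h) = 1/(2π·0.0886·24.3) = 0.07392 m·K/W
ΣR = 0.001718 + 2.311×10^-4 + 0.07392 = 0.07587 m·K/W
Q' = ΔT/ΣR = (522 K − 303.6 K)/0.07587 = 2880 W/m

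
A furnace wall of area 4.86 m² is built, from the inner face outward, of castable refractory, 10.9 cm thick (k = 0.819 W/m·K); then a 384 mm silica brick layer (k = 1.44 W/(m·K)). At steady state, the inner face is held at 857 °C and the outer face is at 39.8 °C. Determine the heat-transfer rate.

Q = 9.94 kW

Treat each layer as a resistance in series:
  R_castable refractory = L/(kA) = 0.109/(0.819·4.86) = 0.02738 K/W
  R_silica brick = L/(kA) = 0.384/(1.44·4.86) = 0.05487 K/W
ΣR = 0.02738 + 0.05487 = 0.08225 K/W
Q = ΔT/ΣR = (857 °C − 39.8 °C)/0.08225 = 9940 W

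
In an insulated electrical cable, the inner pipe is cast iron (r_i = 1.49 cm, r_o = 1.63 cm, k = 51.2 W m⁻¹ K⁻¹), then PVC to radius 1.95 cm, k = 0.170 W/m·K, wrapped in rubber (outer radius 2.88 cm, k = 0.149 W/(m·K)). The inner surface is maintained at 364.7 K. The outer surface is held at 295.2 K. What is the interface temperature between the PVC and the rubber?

Resistance network (inner→outer):
  R'_cast iron = ln(0.0163/0.0149)/(2πk) = 0.08980/(2π·51.2) = 2.792×10^-4 m·K/W
  R'_PVC = ln(0.0195/0.0163)/(2πk) = 0.1792/(2π·0.170) = 0.1678 m·K/W
  R'_rubber = ln(0.0288/0.0195)/(2πk) = 0.3900/(2π·0.149) = 0.4165 m·K/W
ΣR = 2.792×10^-4 + 0.1678 + 0.4165 = 0.5846 m·K/W
Q' = ΔT/ΣR = (364.7 K − 295.2 K)/0.5846 = 118.9 W/m
From the inner boundary to the PVC/rubber interface, ΣR_partial = 0.1681 m·K/W.
T_interface = T_in − Q'·ΣR_partial = 364.7 K − (118.9)(0.1681) = 344.7 K

T = 344.7 K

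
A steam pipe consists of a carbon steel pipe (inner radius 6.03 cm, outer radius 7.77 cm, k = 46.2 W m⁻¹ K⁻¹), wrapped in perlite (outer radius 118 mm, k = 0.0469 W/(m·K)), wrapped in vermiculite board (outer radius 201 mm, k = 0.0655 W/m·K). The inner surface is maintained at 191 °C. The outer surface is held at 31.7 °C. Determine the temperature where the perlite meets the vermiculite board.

Resistance network (inner→outer):
  R'_carbon steel = ln(0.0777/0.0603)/(2πk) = 0.2535/(2π·46.2) = 8.734×10^-4 m·K/W
  R'_perlite = ln(0.118/0.0777)/(2πk) = 0.4178/(2π·0.0469) = 1.418 m·K/W
  R'_vermiculite board = ln(0.201/0.118)/(2πk) = 0.5326/(2π·0.0655) = 1.294 m·K/W
ΣR = 8.734×10^-4 + 1.418 + 1.294 = 2.713 m·K/W
Q' = ΔT/ΣR = (191 °C − 31.7 °C)/2.713 = 58.72 W/m
From the inner boundary to the perlite/vermiculite board interface, ΣR_partial = 1.419 m·K/W.
T_interface = T_in − Q'·ΣR_partial = 191 °C − (58.72)(1.419) = 108 °C

T = 108 °C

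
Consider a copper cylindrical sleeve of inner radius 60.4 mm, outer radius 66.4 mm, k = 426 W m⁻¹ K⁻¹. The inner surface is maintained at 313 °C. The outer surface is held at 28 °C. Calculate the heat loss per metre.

Q' = 8.05×10^6 W/m

Q' = 2πk·ΔT/ln(r₂/r₁) = 2π × 426 × 285 / ln(0.0664/0.0604) = 8.05×10^6 W/m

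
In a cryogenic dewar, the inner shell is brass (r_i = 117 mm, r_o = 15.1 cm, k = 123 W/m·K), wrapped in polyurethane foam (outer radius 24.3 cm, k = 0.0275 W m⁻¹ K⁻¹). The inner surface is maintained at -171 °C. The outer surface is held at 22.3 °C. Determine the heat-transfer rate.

Treat each layer as a resistance in series:
  R_brass = (1/0.117 − 1/0.151)/(4πk) = 1.924/(4π·123) = 0.001245 K/W
  R_polyurethane foam = (1/0.151 − 1/0.243)/(4πk) = 2.507/(4π·0.0275) = 7.255 K/W
ΣR = 0.001245 + 7.255 = 7.256 K/W
Q = ΔT/ΣR = (-171 °C − 22.3 °C)/7.256 = -26.6 W
(Negative Q ⇒ heat flows inward; heat gain = 26.6 W.)

Q = 26.6 W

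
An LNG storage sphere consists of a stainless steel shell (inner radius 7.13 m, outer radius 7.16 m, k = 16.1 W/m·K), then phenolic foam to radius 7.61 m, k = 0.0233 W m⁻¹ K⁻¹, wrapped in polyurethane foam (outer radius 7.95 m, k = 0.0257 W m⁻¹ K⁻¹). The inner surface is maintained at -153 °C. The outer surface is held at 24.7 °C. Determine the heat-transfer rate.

Treat each layer as a resistance in series:
  R_stainless steel = (1/7.13 − 1/7.16)/(4πk) = 5.876×10^-4/(4π·16.1) = 2.905×10^-6 K/W
  R_phenolic foam = (1/7.16 − 1/7.61)/(4πk) = 0.008259/(4π·0.0233) = 0.02821 K/W
  R_polyurethane foam = (1/7.61 − 1/7.95)/(4πk) = 0.005620/(4π·0.0257) = 0.01740 K/W
ΣR = 2.905×10^-6 + 0.02821 + 0.01740 = 0.04561 K/W
Q = ΔT/ΣR = (-153 °C − 24.7 °C)/0.04561 = -3900 W
(Negative Q ⇒ heat flows inward; heat gain = 3900 W.)

Q = 3.90 kW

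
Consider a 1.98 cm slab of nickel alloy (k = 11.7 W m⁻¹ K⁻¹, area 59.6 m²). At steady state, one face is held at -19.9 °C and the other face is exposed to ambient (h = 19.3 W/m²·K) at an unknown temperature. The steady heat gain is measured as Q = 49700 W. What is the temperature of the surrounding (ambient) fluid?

T_out = 24.7 °C

Sum the resistances:
  R_nickel alloy = L/(kA) = 0.0198/(11.7·59.6) = 2.839×10^-5 K/W
  R_conv,out = 1/(hA) = 1/(19.3·59.6) = 8.694×10^-4 K/W
ΣR = 8.977×10^-4 K/W
ΔT = Q·ΣR = 49700 × 8.977×10^-4 = 44.62 K
Heat flows inward, so T_out = T_in + ΔT = -19.9 + 44.62 = 24.7 °C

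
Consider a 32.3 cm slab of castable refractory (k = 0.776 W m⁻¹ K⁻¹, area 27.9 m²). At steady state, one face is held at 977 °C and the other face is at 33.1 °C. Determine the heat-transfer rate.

Q = kA·ΔT/L = 0.776 × 27.9 × |977 °C − 33.1 °C| / 0.323 = 63300 W

Q = 63300 W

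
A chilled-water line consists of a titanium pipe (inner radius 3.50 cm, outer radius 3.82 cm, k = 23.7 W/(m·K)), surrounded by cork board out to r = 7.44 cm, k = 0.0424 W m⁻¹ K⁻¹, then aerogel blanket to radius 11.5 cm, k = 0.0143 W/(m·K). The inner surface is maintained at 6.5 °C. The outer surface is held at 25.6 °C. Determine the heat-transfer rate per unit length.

Q' = 2.60 W/m

Resistance network (inner→outer):
  R'_titanium = ln(0.0382/0.0350)/(2πk) = 0.08749/(2π·23.7) = 5.875×10^-4 m·K/W
  R'_cork board = ln(0.0744/0.0382)/(2πk) = 0.6666/(2π·0.0424) = 2.502 m·K/W
  R'_aerogel blanket = ln(0.115/0.0744)/(2πk) = 0.4355/(2π·0.0143) = 4.847 m·K/W
ΣR = 5.875×10^-4 + 2.502 + 4.847 = 7.350 m·K/W
Q' = ΔT/ΣR = (6.5 °C − 25.6 °C)/7.350 = -2.60 W/m
(Negative Q' ⇒ heat flows inward; heat gain = 2.60 W/m.)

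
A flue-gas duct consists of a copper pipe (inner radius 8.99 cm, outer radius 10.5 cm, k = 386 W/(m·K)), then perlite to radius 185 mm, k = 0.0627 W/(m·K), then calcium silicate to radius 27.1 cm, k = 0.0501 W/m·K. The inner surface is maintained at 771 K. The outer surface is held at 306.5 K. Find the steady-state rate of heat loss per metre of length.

Treat each layer as a resistance in series:
  R'_copper = ln(0.105/0.0899)/(2πk) = 0.1553/(2π·386) = 6.402×10^-5 m·K/W
  R'_perlite = ln(0.185/0.105)/(2πk) = 0.5664/(2π·0.0627) = 1.438 m·K/W
  R'_calcium silicate = ln(0.271/0.185)/(2πk) = 0.3818/(2π·0.0501) = 1.213 m·K/W
ΣR = 6.402×10^-5 + 1.438 + 1.213 = 2.651 m·K/W
Q' = ΔT/ΣR = (771 K − 306.5 K)/2.651 = 175 W/m

Q' = 175 W/m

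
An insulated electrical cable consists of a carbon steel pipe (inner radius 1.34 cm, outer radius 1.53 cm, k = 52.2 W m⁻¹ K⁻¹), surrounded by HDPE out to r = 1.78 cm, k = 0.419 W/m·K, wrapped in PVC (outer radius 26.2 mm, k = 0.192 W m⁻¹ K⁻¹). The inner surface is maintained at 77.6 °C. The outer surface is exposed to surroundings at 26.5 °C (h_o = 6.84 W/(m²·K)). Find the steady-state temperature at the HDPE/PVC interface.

T = 75.3 °C

Treat each layer as a resistance in series:
  R'_carbon steel = ln(0.0153/0.0134)/(2πk) = 0.1326/(2π·52.2) = 4.043×10^-4 m·K/W
  R'_HDPE = ln(0.0178/0.0153)/(2πk) = 0.1513/(2π·0.419) = 0.05749 m·K/W
  R'_PVC = ln(0.0262/0.0178)/(2πk) = 0.3866/(2π·0.192) = 0.3204 m·K/W
  R'_conv,out = 1/(2πr h) = 1/(2π·0.0262·6.84) = 0.8881 m·K/W
ΣR = 4.043×10^-4 + 0.05749 + 0.3204 + 0.8881 = 1.266 m·K/W
Q' = ΔT/ΣR = (77.6 °C − 26.5 °C)/1.266 = 40.36 W/m
From the inner boundary to the HDPE/PVC interface, ΣR_partial = 0.05789 m·K/W.
T_interface = T_in − Q'·ΣR_partial = 77.6 °C − (40.36)(0.05789) = 75.3 °C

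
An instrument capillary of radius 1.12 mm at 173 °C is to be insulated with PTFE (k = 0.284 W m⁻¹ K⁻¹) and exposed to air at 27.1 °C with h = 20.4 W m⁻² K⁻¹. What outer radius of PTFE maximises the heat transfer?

r_cr = 1.39 cm

For a cylinder, r_cr = k_ins/h = 0.284/20.4 = 0.0139 m = 1.39 cm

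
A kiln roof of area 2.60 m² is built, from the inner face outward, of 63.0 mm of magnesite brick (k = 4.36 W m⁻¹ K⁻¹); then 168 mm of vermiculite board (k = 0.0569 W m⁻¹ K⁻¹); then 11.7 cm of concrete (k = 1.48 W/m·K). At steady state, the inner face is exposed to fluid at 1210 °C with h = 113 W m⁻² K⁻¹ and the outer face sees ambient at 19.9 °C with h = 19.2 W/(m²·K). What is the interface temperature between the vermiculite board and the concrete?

Treat each layer as a resistance in series:
  R_conv,in = 1/(hA) = 1/(113·2.60) = 0.003404 K/W
  R_magnesite brick = L/(kA) = 0.0630/(4.36·2.60) = 0.005558 K/W
  R_vermiculite board = L/(kA) = 0.168/(0.0569·2.60) = 1.136 K/W
  R_concrete = L/(kA) = 0.117/(1.48·2.60) = 0.03041 K/W
  R_conv,out = 1/(hA) = 1/(19.2·2.60) = 0.02003 K/W
ΣR = 0.003404 + 0.005558 + 1.136 + 0.03041 + 0.02003 = 1.195 K/W
Q = ΔT/ΣR = (1210 °C − 19.9 °C)/1.195 = 995.9 W
From the inner boundary to the vermiculite board/concrete interface, ΣR_partial = 1.145 K/W.
T_interface = T_in − Q·ΣR_partial = 1210 °C − (995.9)(1.145) = 70 °C

T = 70 °C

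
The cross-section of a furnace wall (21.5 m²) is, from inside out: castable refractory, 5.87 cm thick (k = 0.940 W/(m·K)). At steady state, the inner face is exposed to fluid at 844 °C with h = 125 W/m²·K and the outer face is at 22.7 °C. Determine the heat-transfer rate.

Q = 251 kW

Treat each layer as a resistance in series:
  R_conv,in = 1/(hA) = 1/(125·21.5) = 3.721×10^-4 K/W
  R_castable refractory = L/(kA) = 0.0587/(0.940·21.5) = 0.002905 K/W
ΣR = 3.721×10^-4 + 0.002905 = 0.003277 K/W
Q = ΔT/ΣR = (844 °C − 22.7 °C)/0.003277 = 2.51×10^5 W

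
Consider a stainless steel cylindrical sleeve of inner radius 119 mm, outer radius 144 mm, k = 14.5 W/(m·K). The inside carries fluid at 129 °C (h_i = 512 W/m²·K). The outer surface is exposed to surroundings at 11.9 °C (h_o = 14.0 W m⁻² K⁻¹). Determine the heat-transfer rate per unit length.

Resistance network (inner→outer):
  R'_conv,in = 1/(2πr h) = 1/(2π·0.119·512) = 0.002612 m·K/W
  R'_stainless steel = ln(0.144/0.119)/(2πk) = 0.1907/(2π·14.5) = 0.002093 m·K/W
  R'_conv,out = 1/(2πr h) = 1/(2π·0.144·14.0) = 0.07895 m·K/W
ΣR = 0.002612 + 0.002093 + 0.07895 = 0.08366 m·K/W
Q' = ΔT/ΣR = (129 °C − 11.9 °C)/0.08366 = 1400 W/m

Q' = 1400 W/m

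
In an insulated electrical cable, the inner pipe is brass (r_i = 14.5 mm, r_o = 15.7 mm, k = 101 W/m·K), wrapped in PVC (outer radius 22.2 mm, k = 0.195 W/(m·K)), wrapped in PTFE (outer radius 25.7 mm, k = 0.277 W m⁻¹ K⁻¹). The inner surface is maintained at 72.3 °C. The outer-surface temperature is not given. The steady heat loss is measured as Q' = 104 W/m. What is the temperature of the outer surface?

T_out = 34.1 °C

Sum the resistances:
  R'_brass = ln(0.0157/0.0145)/(2πk) = 0.07951/(2π·101) = 1.253×10^-4 m·K/W
  R'_PVC = ln(0.0222/0.0157)/(2πk) = 0.3464/(2π·0.195) = 0.2828 m·K/W
  R'_PTFE = ln(0.0257/0.0222)/(2πk) = 0.1464/(2π·0.277) = 0.08412 m·K/W
ΣR = 0.3670 m·K/W
ΔT = Q'·ΣR = 104 × 0.3670 = 38.17 K
Heat flows outward, so T_out = T_in − ΔT = 72.3 − 38.17 = 34.1 °C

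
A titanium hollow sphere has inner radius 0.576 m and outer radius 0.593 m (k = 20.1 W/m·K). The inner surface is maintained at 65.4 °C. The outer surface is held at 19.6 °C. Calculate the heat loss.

Q = 4πk·ΔT/(1/r₁ − 1/r₂) = 4π × 20.1 × 45.8 / (1/0.576 − 1/0.593) = 2.32×10^5 W

Q = 232 kW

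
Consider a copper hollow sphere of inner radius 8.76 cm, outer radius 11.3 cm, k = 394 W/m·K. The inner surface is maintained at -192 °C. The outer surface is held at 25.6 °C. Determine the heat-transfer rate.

Q = 4.20×10^5 W

Q = 4πk·ΔT/(1/r₁ − 1/r₂) = 4π × 394 × 217.6 / (1/0.0876 − 1/0.113) = 4.20×10^5 W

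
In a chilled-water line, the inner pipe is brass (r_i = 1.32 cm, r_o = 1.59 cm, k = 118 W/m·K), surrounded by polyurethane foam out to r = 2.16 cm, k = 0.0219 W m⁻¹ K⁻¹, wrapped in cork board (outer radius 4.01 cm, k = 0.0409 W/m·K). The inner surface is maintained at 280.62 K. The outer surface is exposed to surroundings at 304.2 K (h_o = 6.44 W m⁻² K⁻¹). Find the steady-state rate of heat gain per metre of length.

Resistance network (inner→outer):
  R'_brass = ln(0.0159/0.0132)/(2πk) = 0.1861/(2π·118) = 2.510×10^-4 m·K/W
  R'_polyurethane foam = ln(0.0216/0.0159)/(2πk) = 0.3064/(2π·0.0219) = 2.227 m·K/W
  R'_cork board = ln(0.0401/0.0216)/(2πk) = 0.6187/(2π·0.0409) = 2.407 m·K/W
  R'_conv,out = 1/(2πr h) = 1/(2π·0.0401·6.44) = 0.6163 m·K/W
ΣR = 2.510×10^-4 + 2.227 + 2.407 + 0.6163 = 5.251 m·K/W
Q' = ΔT/ΣR = (280.62 K − 304.2 K)/5.251 = -4.49 W/m
(Negative Q' ⇒ heat flows inward; heat gain = 4.49 W/m.)

Q' = 4.49 W/m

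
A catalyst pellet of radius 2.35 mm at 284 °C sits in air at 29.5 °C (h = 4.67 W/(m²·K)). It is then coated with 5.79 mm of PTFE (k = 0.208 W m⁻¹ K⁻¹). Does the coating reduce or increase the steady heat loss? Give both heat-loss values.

increases: 0.0825 → 0.682 W

Critical radius for a sphere: r_cr = 2k/h = 0.0891 m = 8.91 cm.
Outer radius after coating: r₂ = 0.00235 + 0.00579 = 0.00814 m.
Since r₁ < r_cr and r₂ ≤ r_cr, the coating moves toward the maximum at r_cr — heat loss rises.
Bare: R = 1/(4πr₁²h) = 3086 K/W; Q = 254.5/3086 = 0.0825 W.
Coated: R = R_cond + R_conv = 373.0 K/W; Q = 254.5/373.0 = 0.682 W.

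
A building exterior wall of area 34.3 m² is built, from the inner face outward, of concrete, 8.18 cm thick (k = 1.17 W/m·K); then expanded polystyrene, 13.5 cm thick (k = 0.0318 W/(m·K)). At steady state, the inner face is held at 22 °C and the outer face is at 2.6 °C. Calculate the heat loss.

Q = 154 W

Series thermal resistances, inner to outer:
  R_concrete = L/(kA) = 0.0818/(1.17·34.3) = 0.002038 K/W
  R_expanded polystyrene = L/(kA) = 0.135/(0.0318·34.3) = 0.1238 K/W
ΣR = 0.002038 + 0.1238 = 0.1258 K/W
Q = ΔT/ΣR = (22 °C − 2.6 °C)/0.1258 = 154 W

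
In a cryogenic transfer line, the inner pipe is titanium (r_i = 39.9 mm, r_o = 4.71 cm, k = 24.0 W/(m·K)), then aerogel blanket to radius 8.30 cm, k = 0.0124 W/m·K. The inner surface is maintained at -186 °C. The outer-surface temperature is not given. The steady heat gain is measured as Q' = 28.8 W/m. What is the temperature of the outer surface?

Series resistances:
  R'_titanium = ln(0.0471/0.0399)/(2πk) = 0.1659/(2π·24.0) = 0.001100 m·K/W
  R'_aerogel blanket = ln(0.0830/0.0471)/(2πk) = 0.5666/(2π·0.0124) = 7.272 m·K/W
ΣR = 7.273 m·K/W
ΔT = Q'·ΣR = 28.8 × 7.273 = 209.5 K
Heat flows inward, so T_out = T_in + ΔT = -186 + 209.5 = 23.5 °C

T_out = 23.5 °C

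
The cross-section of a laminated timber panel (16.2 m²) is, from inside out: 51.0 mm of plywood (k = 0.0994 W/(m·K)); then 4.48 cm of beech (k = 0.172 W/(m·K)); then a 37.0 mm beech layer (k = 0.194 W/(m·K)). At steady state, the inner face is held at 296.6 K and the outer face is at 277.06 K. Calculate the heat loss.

Q = 328 W

Treat each layer as a resistance in series:
  R_plywood = L/(kA) = 0.0510/(0.0994·16.2) = 0.03167 K/W
  R_beech = L/(kA) = 0.0448/(0.172·16.2) = 0.01608 K/W
  R_beech = L/(kA) = 0.0370/(0.194·16.2) = 0.01177 K/W
ΣR = 0.03167 + 0.01608 + 0.01177 = 0.05952 K/W
Q = ΔT/ΣR = (296.6 K − 277.06 K)/0.05952 = 328 W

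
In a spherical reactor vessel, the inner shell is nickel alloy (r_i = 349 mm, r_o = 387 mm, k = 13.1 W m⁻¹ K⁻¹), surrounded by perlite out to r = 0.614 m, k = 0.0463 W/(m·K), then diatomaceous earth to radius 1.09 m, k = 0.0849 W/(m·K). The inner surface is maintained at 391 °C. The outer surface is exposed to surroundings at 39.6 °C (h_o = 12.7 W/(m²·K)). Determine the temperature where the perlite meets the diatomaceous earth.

T = 142 °C

Treat each layer as a resistance in series:
  R_nickel alloy = (1/0.349 − 1/0.387)/(4πk) = 0.2814/(4π·13.1) = 0.001709 K/W
  R_perlite = (1/0.387 − 1/0.614)/(4πk) = 0.9553/(4π·0.0463) = 1.642 K/W
  R_diatomaceous earth = (1/0.614 − 1/1.09)/(4πk) = 0.7112/(4π·0.0849) = 0.6666 K/W
  R_conv,out = 1/(4πr²h) = 1/(4π·1.09²·12.7) = 0.005274 K/W
ΣR = 0.001709 + 1.642 + 0.6666 + 0.005274 = 2.316 K/W
Q = ΔT/ΣR = (391 °C − 39.6 °C)/2.316 = 151.7 W
From the inner boundary to the perlite/diatomaceous earth interface, ΣR_partial = 1.644 K/W.
T_interface = T_in − Q·ΣR_partial = 391 °C − (151.7)(1.644) = 142 °C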